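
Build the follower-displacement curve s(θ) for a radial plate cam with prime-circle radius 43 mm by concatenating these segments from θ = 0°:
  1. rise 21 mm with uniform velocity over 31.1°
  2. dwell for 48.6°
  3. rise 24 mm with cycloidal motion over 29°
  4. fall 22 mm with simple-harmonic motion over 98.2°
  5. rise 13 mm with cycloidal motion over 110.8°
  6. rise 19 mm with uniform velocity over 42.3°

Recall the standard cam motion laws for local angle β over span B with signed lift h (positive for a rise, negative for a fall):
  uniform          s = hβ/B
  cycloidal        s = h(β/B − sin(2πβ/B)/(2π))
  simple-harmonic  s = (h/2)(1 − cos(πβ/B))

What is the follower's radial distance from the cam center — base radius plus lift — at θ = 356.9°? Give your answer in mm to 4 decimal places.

seg 1 [0°–31.1°] uniform, h=21: full span → s += 21 → s = 21.0000
seg 2 [31.1°–79.7°] dwell: s stays 21.0000
seg 3 [79.7°–108.7°] cycloidal, h=24: full span → s += 24 → s = 45.0000
seg 4 [108.7°–206.9°] simple-harmonic, h=-22: full span → s += -22 → s = 23.0000
seg 5 [206.9°–317.7°] cycloidal, h=13: full span → s += 13 → s = 36.0000
seg 6 [317.7°–360°] uniform, h=19: θ=356.9° here. β=39.2, B=42.3. 19·39.2/42.3 = 17.6076 → s = 53.6076
radial distance = base radius + s = 43 + 53.6076 = 96.6076

96.6076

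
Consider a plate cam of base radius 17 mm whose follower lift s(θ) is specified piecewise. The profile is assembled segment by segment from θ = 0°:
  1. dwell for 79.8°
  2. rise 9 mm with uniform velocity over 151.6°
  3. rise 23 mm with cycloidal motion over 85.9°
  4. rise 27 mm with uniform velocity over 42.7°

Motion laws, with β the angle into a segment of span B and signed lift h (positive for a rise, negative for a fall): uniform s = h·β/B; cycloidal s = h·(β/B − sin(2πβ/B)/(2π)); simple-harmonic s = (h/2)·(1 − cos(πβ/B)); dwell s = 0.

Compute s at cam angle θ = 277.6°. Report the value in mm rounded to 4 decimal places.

seg 1 [0°–79.8°] dwell: s stays 0.0000
seg 2 [79.8°–231.4°] uniform, h=9: full span → s += 9 → s = 9.0000
seg 3 [231.4°–317.3°] cycloidal, h=23: θ=277.6° here. β=46.2, B=85.9. 23·(0.5378 − sin(2π·0.5378)/(2π)) = 13.2322 → s = 22.2322

22.2322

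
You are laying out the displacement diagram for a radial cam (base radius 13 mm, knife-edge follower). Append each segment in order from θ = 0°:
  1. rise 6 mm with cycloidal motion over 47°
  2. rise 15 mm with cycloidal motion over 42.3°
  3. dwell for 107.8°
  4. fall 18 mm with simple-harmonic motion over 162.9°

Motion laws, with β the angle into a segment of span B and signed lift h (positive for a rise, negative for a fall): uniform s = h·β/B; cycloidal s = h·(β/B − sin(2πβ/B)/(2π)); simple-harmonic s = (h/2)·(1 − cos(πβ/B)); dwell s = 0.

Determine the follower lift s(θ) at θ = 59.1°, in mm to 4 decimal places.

seg 1 [0°–47°] cycloidal, h=6: full span → s += 6 → s = 6.0000
seg 2 [47°–89.3°] cycloidal, h=15: θ=59.1° here. β=12.1, B=42.3. 15·(0.2861 − sin(2π·0.2861)/(2π)) = 1.9644 → s = 7.9644

7.9644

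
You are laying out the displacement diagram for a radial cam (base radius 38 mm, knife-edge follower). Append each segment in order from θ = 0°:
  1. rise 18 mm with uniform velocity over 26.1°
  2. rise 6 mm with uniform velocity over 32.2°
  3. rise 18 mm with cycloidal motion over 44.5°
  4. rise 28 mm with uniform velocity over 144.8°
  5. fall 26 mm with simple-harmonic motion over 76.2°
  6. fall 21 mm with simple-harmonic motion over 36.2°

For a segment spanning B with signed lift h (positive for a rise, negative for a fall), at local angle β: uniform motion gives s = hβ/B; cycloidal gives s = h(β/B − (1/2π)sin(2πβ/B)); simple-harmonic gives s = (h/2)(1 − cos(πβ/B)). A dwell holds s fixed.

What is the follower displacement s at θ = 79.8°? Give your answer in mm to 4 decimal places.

seg 1 [0°–26.1°] uniform, h=18: full span → s += 18 → s = 18.0000
seg 2 [26.1°–58.3°] uniform, h=6: full span → s += 6 → s = 24.0000
seg 3 [58.3°–102.8°] cycloidal, h=18: θ=79.8° here. β=21.5, B=44.5. 18·(0.4831 − sin(2π·0.4831)/(2π)) = 8.3938 → s = 32.3938

32.3938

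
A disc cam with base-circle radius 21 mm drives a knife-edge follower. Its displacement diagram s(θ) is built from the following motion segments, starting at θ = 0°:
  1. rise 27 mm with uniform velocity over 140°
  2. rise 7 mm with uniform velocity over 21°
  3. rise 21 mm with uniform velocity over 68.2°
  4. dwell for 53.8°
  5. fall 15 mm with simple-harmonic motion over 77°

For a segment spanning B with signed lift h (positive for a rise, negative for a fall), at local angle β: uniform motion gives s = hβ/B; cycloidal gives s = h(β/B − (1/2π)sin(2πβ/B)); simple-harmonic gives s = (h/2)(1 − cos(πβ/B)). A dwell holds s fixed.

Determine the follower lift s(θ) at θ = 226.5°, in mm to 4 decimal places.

seg 1 [0°–140°] uniform, h=27: full span → s += 27 → s = 27.0000
seg 2 [140°–161°] uniform, h=7: full span → s += 7 → s = 34.0000
seg 3 [161°–229.2°] uniform, h=21: θ=226.5° here. β=65.5, B=68.2. 21·65.5/68.2 = 20.1686 → s = 54.1686

54.1686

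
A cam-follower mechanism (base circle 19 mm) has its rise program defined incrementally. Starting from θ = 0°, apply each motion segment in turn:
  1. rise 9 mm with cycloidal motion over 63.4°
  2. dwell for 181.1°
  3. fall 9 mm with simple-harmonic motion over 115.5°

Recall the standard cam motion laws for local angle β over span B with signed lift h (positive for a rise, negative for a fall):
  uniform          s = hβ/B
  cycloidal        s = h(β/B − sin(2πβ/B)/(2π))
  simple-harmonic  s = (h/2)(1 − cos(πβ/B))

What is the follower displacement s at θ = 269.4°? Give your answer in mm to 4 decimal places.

seg 1 [0°–63.4°] cycloidal, h=9: full span → s += 9 → s = 9.0000
seg 2 [63.4°–244.5°] dwell: s stays 9.0000
seg 3 [244.5°–360°] simple-harmonic, h=-9: θ=269.4° here. β=24.9, B=115.5. -9/2·(1 − cos(π·0.2156)) = -0.9932 → s = 8.0068

8.0068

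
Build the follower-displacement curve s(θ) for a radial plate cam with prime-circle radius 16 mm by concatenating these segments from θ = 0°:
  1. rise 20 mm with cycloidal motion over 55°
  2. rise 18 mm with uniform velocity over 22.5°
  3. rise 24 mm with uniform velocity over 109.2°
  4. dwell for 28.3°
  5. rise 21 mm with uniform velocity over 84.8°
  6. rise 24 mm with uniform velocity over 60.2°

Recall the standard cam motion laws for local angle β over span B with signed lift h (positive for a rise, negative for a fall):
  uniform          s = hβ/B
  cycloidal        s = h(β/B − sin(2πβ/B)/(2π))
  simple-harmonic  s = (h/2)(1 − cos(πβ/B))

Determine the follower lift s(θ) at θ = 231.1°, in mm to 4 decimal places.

seg 1 [0°–55°] cycloidal, h=20: full span → s += 20 → s = 20.0000
seg 2 [55°–77.5°] uniform, h=18: full span → s += 18 → s = 38.0000
seg 3 [77.5°–186.7°] uniform, h=24: full span → s += 24 → s = 62.0000
seg 4 [186.7°–215°] dwell: s stays 62.0000
seg 5 [215°–299.8°] uniform, h=21: θ=231.1° here. β=16.1, B=84.8. 21·16.1/84.8 = 3.9870 → s = 65.9870

65.9870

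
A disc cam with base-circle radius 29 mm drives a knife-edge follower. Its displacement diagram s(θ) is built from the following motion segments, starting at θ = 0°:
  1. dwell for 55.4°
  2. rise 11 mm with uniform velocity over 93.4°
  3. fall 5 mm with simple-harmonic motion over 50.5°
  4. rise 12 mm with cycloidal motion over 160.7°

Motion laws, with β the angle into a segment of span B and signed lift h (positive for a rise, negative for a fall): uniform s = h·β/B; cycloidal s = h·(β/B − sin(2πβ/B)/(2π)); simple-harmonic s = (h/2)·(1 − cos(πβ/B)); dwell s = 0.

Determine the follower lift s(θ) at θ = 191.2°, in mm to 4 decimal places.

seg 1 [0°–55.4°] dwell: s stays 0.0000
seg 2 [55.4°–148.8°] uniform, h=11: full span → s += 11 → s = 11.0000
seg 3 [148.8°–199.3°] simple-harmonic, h=-5: θ=191.2° here. β=42.4, B=50.5. -5/2·(1 − cos(π·0.8396)) = -4.6893 → s = 6.3107

6.3107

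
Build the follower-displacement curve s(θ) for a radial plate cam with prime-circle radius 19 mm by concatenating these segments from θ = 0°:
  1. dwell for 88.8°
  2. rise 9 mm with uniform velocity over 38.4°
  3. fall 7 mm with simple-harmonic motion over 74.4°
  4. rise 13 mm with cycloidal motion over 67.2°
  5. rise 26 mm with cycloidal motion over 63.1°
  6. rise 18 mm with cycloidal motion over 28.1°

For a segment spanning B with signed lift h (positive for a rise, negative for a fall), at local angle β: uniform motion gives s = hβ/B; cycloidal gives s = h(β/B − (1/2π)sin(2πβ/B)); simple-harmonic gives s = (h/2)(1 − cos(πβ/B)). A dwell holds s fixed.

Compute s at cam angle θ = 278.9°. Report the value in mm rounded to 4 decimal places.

seg 1 [0°–88.8°] dwell: s stays 0.0000
seg 2 [88.8°–127.2°] uniform, h=9: full span → s += 9 → s = 9.0000
seg 3 [127.2°–201.6°] simple-harmonic, h=-7: full span → s += -7 → s = 2.0000
seg 4 [201.6°–268.8°] cycloidal, h=13: full span → s += 13 → s = 15.0000
seg 5 [268.8°–331.9°] cycloidal, h=26: θ=278.9° here. β=10.1, B=63.1. 26·(0.1601 − sin(2π·0.1601)/(2π)) = 0.6669 → s = 15.6669

15.6669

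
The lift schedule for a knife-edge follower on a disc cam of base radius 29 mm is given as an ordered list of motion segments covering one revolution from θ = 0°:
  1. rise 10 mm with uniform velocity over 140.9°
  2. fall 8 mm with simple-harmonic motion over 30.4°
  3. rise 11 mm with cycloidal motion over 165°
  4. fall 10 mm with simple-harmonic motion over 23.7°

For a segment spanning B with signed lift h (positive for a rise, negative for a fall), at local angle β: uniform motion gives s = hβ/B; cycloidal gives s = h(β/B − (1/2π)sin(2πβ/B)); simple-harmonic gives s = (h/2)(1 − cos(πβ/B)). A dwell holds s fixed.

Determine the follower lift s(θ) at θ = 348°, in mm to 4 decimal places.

seg 1 [0°–140.9°] uniform, h=10: full span → s += 10 → s = 10.0000
seg 2 [140.9°–171.3°] simple-harmonic, h=-8: full span → s += -8 → s = 2.0000
seg 3 [171.3°–336.3°] cycloidal, h=11: full span → s += 11 → s = 13.0000
seg 4 [336.3°–360°] simple-harmonic, h=-10: θ=348° here. β=11.7, B=23.7. -10/2·(1 − cos(π·0.4937)) = -4.9006 → s = 8.0994

8.0994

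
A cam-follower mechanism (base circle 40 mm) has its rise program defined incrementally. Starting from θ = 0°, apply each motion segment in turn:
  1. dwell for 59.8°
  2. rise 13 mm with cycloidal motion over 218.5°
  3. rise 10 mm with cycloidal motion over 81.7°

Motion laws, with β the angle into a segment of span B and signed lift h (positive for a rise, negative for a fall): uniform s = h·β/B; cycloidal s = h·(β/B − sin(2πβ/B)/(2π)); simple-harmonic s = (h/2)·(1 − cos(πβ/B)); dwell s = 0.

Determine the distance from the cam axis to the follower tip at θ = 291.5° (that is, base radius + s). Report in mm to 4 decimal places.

seg 1 [0°–59.8°] dwell: s stays 0.0000
seg 2 [59.8°–278.3°] cycloidal, h=13: full span → s += 13 → s = 13.0000
seg 3 [278.3°–360°] cycloidal, h=10: θ=291.5° here. β=13.2, B=81.7. 10·(0.1616 − sin(2π·0.1616)/(2π)) = 0.2635 → s = 13.2635
radial distance = base radius + s = 40 + 13.2635 = 53.2635

53.2635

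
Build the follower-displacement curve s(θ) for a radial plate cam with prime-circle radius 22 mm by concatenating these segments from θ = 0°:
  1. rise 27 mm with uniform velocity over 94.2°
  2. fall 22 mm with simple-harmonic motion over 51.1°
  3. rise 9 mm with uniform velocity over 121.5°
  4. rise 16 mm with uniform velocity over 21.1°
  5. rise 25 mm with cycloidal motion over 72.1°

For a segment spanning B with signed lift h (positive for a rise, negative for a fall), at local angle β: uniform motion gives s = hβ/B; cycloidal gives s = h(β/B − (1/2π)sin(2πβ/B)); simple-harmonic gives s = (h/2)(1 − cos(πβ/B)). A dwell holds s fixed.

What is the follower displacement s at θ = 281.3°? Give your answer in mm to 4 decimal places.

seg 1 [0°–94.2°] uniform, h=27: full span → s += 27 → s = 27.0000
seg 2 [94.2°–145.3°] simple-harmonic, h=-22: full span → s += -22 → s = 5.0000
seg 3 [145.3°–266.8°] uniform, h=9: full span → s += 9 → s = 14.0000
seg 4 [266.8°–287.9°] uniform, h=16: θ=281.3° here. β=14.5, B=21.1. 16·14.5/21.1 = 10.9953 → s = 24.9953

24.9953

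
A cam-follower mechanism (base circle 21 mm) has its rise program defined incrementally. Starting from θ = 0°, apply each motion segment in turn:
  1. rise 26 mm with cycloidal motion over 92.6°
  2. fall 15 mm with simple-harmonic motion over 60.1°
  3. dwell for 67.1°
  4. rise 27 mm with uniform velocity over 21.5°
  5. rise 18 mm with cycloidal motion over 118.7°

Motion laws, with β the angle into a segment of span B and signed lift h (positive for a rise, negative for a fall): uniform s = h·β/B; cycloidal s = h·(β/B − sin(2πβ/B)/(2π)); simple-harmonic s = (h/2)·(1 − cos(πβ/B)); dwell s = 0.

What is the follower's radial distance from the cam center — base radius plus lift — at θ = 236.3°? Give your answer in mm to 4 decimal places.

seg 1 [0°–92.6°] cycloidal, h=26: full span → s += 26 → s = 26.0000
seg 2 [92.6°–152.7°] simple-harmonic, h=-15: full span → s += -15 → s = 11.0000
seg 3 [152.7°–219.8°] dwell: s stays 11.0000
seg 4 [219.8°–241.3°] uniform, h=27: θ=236.3° here. β=16.5, B=21.5. 27·16.5/21.5 = 20.7209 → s = 31.7209
radial distance = base radius + s = 21 + 31.7209 = 52.7209

52.7209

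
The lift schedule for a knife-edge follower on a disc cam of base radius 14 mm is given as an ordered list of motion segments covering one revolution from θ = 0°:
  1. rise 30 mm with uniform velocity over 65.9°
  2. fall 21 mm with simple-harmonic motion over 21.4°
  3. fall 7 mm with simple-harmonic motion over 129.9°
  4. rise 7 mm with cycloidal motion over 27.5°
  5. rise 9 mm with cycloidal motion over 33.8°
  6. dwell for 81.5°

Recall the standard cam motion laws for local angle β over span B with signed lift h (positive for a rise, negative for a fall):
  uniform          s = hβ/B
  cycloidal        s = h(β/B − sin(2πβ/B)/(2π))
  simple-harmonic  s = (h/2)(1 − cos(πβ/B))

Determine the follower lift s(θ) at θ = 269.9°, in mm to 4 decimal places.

seg 1 [0°–65.9°] uniform, h=30: full span → s += 30 → s = 30.0000
seg 2 [65.9°–87.3°] simple-harmonic, h=-21: full span → s += -21 → s = 9.0000
seg 3 [87.3°–217.2°] simple-harmonic, h=-7: full span → s += -7 → s = 2.0000
seg 4 [217.2°–244.7°] cycloidal, h=7: full span → s += 7 → s = 9.0000
seg 5 [244.7°–278.5°] cycloidal, h=9: θ=269.9° here. β=25.2, B=33.8. 9·(0.7456 − sin(2π·0.7456)/(2π)) = 8.1419 → s = 17.1419

17.1419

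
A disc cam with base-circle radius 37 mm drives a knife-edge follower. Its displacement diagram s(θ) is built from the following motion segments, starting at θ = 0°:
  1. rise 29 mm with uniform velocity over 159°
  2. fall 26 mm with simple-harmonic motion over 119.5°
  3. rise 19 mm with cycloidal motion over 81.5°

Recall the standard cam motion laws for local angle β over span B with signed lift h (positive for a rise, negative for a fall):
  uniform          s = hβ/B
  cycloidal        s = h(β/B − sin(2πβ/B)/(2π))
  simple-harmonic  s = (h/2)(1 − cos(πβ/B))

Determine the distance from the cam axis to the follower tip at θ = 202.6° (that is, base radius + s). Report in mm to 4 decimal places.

seg 1 [0°–159°] uniform, h=29: full span → s += 29 → s = 29.0000
seg 2 [159°–278.5°] simple-harmonic, h=-26: θ=202.6° here. β=43.6, B=119.5. -26/2·(1 − cos(π·0.3649)) = -7.6449 → s = 21.3551
radial distance = base radius + s = 37 + 21.3551 = 58.3551

58.3551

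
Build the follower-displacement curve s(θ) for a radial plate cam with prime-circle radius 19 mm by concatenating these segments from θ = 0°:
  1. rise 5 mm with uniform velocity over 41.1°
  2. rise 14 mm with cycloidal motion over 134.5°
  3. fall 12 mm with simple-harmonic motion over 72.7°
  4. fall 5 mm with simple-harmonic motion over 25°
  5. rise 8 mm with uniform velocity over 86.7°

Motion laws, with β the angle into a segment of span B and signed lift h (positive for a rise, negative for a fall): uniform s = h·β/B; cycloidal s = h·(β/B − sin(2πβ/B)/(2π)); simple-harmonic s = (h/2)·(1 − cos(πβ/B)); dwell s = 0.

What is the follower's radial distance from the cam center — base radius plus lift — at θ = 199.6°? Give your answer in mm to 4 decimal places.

seg 1 [0°–41.1°] uniform, h=5: full span → s += 5 → s = 5.0000
seg 2 [41.1°–175.6°] cycloidal, h=14: full span → s += 14 → s = 19.0000
seg 3 [175.6°–248.3°] simple-harmonic, h=-12: θ=199.6° here. β=24, B=72.7. -12/2·(1 − cos(π·0.3301)) = -2.9478 → s = 16.0522
radial distance = base radius + s = 19 + 16.0522 = 35.0522

35.0522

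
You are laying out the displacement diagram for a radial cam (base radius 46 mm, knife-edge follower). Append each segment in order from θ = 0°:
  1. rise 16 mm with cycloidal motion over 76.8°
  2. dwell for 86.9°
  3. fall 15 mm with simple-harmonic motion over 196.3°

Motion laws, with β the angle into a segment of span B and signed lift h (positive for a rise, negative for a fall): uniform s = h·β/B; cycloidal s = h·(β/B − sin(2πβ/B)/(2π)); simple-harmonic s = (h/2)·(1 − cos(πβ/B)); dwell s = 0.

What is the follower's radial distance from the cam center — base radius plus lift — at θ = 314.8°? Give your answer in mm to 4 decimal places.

seg 1 [0°–76.8°] cycloidal, h=16: full span → s += 16 → s = 16.0000
seg 2 [76.8°–163.7°] dwell: s stays 16.0000
seg 3 [163.7°–360°] simple-harmonic, h=-15: θ=314.8° here. β=151.1, B=196.3. -15/2·(1 − cos(π·0.7697)) = -13.1218 → s = 2.8782
radial distance = base radius + s = 46 + 2.8782 = 48.8782

48.8782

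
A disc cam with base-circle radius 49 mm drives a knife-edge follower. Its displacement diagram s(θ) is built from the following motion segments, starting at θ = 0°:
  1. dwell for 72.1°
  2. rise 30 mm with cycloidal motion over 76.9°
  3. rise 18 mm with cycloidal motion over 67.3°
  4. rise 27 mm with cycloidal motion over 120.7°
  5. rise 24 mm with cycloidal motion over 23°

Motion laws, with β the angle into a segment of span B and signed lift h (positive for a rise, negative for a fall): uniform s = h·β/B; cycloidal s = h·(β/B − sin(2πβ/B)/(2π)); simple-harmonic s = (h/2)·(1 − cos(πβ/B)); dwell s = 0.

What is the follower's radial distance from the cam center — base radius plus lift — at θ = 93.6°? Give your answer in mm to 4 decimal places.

seg 1 [0°–72.1°] dwell: s stays 0.0000
seg 2 [72.1°–149°] cycloidal, h=30: θ=93.6° here. β=21.5, B=76.9. 30·(0.2796 − sin(2π·0.2796)/(2π)) = 3.6951 → s = 3.6951
radial distance = base radius + s = 49 + 3.6951 = 52.6951

52.6951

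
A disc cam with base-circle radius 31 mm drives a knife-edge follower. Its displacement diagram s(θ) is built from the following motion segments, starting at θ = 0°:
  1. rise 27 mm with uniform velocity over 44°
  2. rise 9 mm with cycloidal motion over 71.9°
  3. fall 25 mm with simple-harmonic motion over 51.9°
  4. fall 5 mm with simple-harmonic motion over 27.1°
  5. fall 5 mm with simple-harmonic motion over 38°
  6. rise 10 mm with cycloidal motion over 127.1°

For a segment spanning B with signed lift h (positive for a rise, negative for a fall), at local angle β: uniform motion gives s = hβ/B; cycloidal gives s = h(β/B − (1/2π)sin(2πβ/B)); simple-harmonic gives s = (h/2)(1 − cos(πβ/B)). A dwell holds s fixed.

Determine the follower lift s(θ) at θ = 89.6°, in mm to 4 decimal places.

seg 1 [0°–44°] uniform, h=27: full span → s += 27 → s = 27.0000
seg 2 [44°–115.9°] cycloidal, h=9: θ=89.6° here. β=45.6, B=71.9. 9·(0.6342 − sin(2π·0.6342)/(2π)) = 6.7777 → s = 33.7777

33.7777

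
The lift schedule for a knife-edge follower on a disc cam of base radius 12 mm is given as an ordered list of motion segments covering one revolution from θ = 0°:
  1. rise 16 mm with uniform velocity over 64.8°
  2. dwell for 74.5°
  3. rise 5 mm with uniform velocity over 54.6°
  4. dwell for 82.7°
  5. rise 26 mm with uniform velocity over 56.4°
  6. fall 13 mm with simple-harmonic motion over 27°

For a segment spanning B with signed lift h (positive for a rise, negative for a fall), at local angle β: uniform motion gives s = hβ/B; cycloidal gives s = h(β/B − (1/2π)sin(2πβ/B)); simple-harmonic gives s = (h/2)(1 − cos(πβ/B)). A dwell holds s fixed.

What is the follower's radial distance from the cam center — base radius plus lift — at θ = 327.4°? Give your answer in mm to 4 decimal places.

seg 1 [0°–64.8°] uniform, h=16: full span → s += 16 → s = 16.0000
seg 2 [64.8°–139.3°] dwell: s stays 16.0000
seg 3 [139.3°–193.9°] uniform, h=5: full span → s += 5 → s = 21.0000
seg 4 [193.9°–276.6°] dwell: s stays 21.0000
seg 5 [276.6°–333°] uniform, h=26: θ=327.4° here. β=50.8, B=56.4. 26·50.8/56.4 = 23.4184 → s = 44.4184
radial distance = base radius + s = 12 + 44.4184 = 56.4184

56.4184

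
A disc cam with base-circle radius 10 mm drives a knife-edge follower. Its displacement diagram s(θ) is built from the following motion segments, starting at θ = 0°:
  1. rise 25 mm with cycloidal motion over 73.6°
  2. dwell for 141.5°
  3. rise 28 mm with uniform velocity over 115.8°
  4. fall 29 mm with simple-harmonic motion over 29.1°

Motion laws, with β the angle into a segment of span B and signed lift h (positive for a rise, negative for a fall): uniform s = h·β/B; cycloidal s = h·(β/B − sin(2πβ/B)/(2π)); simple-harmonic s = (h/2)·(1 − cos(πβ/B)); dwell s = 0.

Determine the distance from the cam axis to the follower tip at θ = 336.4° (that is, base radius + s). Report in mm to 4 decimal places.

seg 1 [0°–73.6°] cycloidal, h=25: full span → s += 25 → s = 25.0000
seg 2 [73.6°–215.1°] dwell: s stays 25.0000
seg 3 [215.1°–330.9°] uniform, h=28: full span → s += 28 → s = 53.0000
seg 4 [330.9°–360°] simple-harmonic, h=-29: θ=336.4° here. β=5.5, B=29.1. -29/2·(1 − cos(π·0.1890)) = -2.4819 → s = 50.5181
radial distance = base radius + s = 10 + 50.5181 = 60.5181

60.5181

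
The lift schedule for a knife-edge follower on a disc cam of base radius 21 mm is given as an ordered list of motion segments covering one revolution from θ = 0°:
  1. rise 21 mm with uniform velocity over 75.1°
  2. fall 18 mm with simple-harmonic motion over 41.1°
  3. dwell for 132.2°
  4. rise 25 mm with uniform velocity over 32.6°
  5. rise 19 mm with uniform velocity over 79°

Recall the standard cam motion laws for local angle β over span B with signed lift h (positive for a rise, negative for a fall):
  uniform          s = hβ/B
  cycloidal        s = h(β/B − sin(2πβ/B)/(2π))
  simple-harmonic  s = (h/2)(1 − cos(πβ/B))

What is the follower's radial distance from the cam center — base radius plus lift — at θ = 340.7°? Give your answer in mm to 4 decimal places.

seg 1 [0°–75.1°] uniform, h=21: full span → s += 21 → s = 21.0000
seg 2 [75.1°–116.2°] simple-harmonic, h=-18: full span → s += -18 → s = 3.0000
seg 3 [116.2°–248.4°] dwell: s stays 3.0000
seg 4 [248.4°–281°] uniform, h=25: full span → s += 25 → s = 28.0000
seg 5 [281°–360°] uniform, h=19: θ=340.7° here. β=59.7, B=79. 19·59.7/79 = 14.3582 → s = 42.3582
radial distance = base radius + s = 21 + 42.3582 = 63.3582

63.3582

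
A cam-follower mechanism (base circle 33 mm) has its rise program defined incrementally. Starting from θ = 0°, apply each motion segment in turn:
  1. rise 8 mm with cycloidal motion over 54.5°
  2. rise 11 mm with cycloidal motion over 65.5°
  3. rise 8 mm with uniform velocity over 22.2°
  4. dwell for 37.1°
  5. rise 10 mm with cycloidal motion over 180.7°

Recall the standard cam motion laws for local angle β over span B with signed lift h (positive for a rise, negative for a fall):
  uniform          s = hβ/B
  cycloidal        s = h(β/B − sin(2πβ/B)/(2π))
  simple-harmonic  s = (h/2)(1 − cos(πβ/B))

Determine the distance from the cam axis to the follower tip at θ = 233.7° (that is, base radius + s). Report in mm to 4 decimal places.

seg 1 [0°–54.5°] cycloidal, h=8: full span → s += 8 → s = 8.0000
seg 2 [54.5°–120°] cycloidal, h=11: full span → s += 11 → s = 19.0000
seg 3 [120°–142.2°] uniform, h=8: full span → s += 8 → s = 27.0000
seg 4 [142.2°–179.3°] dwell: s stays 27.0000
seg 5 [179.3°–360°] cycloidal, h=10: θ=233.7° here. β=54.4, B=180.7. 10·(0.3011 − sin(2π·0.3011)/(2π)) = 1.5001 → s = 28.5001
radial distance = base radius + s = 33 + 28.5001 = 61.5001

61.5001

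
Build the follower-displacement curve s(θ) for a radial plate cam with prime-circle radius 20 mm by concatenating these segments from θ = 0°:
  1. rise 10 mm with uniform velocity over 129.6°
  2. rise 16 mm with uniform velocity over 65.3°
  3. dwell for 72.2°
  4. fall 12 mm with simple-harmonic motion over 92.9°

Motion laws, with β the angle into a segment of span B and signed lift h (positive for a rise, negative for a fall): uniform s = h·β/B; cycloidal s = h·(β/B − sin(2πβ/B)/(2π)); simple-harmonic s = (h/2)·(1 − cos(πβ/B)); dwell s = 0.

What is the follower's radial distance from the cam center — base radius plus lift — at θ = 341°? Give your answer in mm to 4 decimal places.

seg 1 [0°–129.6°] uniform, h=10: full span → s += 10 → s = 10.0000
seg 2 [129.6°–194.9°] uniform, h=16: full span → s += 16 → s = 26.0000
seg 3 [194.9°–267.1°] dwell: s stays 26.0000
seg 4 [267.1°–360°] simple-harmonic, h=-12: θ=341° here. β=73.9, B=92.9. -12/2·(1 − cos(π·0.7955)) = -10.8035 → s = 15.1965
radial distance = base radius + s = 20 + 15.1965 = 35.1965

35.1965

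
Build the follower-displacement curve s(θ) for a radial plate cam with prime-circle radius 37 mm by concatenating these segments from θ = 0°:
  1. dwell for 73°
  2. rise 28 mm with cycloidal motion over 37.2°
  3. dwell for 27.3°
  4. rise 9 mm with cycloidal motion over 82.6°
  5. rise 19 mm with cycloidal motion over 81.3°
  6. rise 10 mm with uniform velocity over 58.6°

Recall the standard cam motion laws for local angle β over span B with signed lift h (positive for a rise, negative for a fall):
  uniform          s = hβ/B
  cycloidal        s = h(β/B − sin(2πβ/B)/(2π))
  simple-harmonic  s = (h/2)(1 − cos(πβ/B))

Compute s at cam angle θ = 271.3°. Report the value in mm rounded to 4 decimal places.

seg 1 [0°–73°] dwell: s stays 0.0000
seg 2 [73°–110.2°] cycloidal, h=28: full span → s += 28 → s = 28.0000
seg 3 [110.2°–137.5°] dwell: s stays 28.0000
seg 4 [137.5°–220.1°] cycloidal, h=9: full span → s += 9 → s = 37.0000
seg 5 [220.1°–301.4°] cycloidal, h=19: θ=271.3° here. β=51.2, B=81.3. 19·(0.6298 − sin(2π·0.6298)/(2π)) = 14.1669 → s = 51.1669

51.1669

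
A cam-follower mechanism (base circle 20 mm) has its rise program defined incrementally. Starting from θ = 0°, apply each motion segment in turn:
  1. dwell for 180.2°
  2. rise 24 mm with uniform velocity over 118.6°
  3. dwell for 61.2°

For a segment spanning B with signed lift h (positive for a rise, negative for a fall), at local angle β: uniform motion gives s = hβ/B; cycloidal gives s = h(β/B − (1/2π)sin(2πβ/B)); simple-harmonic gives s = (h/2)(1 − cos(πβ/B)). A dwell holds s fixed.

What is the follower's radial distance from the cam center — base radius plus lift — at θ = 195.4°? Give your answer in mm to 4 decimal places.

seg 1 [0°–180.2°] dwell: s stays 0.0000
seg 2 [180.2°–298.8°] uniform, h=24: θ=195.4° here. β=15.2, B=118.6. 24·15.2/118.6 = 3.0759 → s = 3.0759
radial distance = base radius + s = 20 + 3.0759 = 23.0759

23.0759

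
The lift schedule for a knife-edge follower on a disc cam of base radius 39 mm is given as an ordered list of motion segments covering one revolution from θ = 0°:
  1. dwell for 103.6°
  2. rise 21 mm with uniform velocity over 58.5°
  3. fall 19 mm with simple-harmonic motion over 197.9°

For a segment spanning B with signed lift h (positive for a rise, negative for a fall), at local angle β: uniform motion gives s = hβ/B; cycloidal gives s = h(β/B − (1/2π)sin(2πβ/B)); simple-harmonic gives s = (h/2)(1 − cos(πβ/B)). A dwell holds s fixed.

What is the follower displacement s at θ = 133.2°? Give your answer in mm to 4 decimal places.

seg 1 [0°–103.6°] dwell: s stays 0.0000
seg 2 [103.6°–162.1°] uniform, h=21: θ=133.2° here. β=29.6, B=58.5. 21·29.6/58.5 = 10.6256 → s = 10.6256

10.6256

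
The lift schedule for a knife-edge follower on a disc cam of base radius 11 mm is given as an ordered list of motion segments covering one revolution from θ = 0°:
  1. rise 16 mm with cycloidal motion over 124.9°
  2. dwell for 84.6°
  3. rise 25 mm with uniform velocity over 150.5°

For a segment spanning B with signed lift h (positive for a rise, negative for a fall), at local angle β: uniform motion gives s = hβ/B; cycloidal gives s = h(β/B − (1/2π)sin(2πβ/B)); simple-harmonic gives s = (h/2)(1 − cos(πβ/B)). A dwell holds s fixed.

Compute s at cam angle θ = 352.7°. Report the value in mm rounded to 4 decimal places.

seg 1 [0°–124.9°] cycloidal, h=16: full span → s += 16 → s = 16.0000
seg 2 [124.9°–209.5°] dwell: s stays 16.0000
seg 3 [209.5°–360°] uniform, h=25: θ=352.7° here. β=143.2, B=150.5. 25·143.2/150.5 = 23.7874 → s = 39.7874

39.7874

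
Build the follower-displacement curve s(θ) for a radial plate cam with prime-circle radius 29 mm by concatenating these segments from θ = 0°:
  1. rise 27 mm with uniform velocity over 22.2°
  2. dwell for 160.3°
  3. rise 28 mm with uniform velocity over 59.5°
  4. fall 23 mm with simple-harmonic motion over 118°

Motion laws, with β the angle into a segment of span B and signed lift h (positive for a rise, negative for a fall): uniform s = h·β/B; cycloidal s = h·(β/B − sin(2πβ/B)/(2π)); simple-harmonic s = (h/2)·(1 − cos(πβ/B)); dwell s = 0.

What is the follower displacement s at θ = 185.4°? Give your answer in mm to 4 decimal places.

seg 1 [0°–22.2°] uniform, h=27: full span → s += 27 → s = 27.0000
seg 2 [22.2°–182.5°] dwell: s stays 27.0000
seg 3 [182.5°–242°] uniform, h=28: θ=185.4° here. β=2.9, B=59.5. 28·2.9/59.5 = 1.3647 → s = 28.3647

28.3647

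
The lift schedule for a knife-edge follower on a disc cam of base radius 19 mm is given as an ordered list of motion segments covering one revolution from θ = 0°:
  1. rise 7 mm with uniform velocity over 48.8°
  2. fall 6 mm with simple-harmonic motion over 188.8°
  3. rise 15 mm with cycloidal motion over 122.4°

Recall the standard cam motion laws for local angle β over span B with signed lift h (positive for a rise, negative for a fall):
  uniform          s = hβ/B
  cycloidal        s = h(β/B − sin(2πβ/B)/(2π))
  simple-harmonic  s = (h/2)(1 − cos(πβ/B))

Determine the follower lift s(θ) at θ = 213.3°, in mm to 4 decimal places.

seg 1 [0°–48.8°] uniform, h=7: full span → s += 7 → s = 7.0000
seg 2 [48.8°–237.6°] simple-harmonic, h=-6: θ=213.3° here. β=164.5, B=188.8. -6/2·(1 − cos(π·0.8713)) = -5.7581 → s = 1.2419

1.2419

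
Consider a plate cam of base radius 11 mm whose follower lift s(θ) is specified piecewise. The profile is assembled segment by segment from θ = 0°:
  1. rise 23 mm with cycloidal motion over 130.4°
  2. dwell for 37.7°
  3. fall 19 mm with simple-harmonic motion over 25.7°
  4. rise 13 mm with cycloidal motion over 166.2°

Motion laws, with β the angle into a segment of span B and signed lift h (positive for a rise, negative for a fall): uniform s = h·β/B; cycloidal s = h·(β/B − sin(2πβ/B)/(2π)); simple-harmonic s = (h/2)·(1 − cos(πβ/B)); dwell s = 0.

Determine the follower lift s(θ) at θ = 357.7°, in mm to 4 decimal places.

seg 1 [0°–130.4°] cycloidal, h=23: full span → s += 23 → s = 23.0000
seg 2 [130.4°–168.1°] dwell: s stays 23.0000
seg 3 [168.1°–193.8°] simple-harmonic, h=-19: full span → s += -19 → s = 4.0000
seg 4 [193.8°–360°] cycloidal, h=13: θ=357.7° here. β=163.9, B=166.2. 13·(0.9862 − sin(2π·0.9862)/(2π)) = 12.9998 → s = 16.9998

16.9998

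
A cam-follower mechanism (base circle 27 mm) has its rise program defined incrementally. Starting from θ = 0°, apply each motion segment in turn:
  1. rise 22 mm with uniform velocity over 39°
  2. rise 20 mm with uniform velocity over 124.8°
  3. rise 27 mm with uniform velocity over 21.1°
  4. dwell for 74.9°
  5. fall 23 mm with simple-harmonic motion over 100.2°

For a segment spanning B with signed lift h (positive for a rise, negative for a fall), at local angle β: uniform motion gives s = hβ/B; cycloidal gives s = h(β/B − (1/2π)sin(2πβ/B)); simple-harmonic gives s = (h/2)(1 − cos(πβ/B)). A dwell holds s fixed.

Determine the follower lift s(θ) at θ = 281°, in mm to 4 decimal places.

seg 1 [0°–39°] uniform, h=22: full span → s += 22 → s = 22.0000
seg 2 [39°–163.8°] uniform, h=20: full span → s += 20 → s = 42.0000
seg 3 [163.8°–184.9°] uniform, h=27: full span → s += 27 → s = 69.0000
seg 4 [184.9°–259.8°] dwell: s stays 69.0000
seg 5 [259.8°–360°] simple-harmonic, h=-23: θ=281° here. β=21.2, B=100.2. -23/2·(1 − cos(π·0.2116)) = -2.4482 → s = 66.5518

66.5518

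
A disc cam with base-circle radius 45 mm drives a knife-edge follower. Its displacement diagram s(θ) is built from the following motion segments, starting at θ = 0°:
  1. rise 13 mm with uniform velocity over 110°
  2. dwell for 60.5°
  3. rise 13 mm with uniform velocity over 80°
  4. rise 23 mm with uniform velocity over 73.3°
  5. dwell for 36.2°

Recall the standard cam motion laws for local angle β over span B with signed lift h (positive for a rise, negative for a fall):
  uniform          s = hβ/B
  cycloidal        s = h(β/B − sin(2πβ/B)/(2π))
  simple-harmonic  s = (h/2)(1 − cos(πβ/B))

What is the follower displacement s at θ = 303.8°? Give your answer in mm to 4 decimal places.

seg 1 [0°–110°] uniform, h=13: full span → s += 13 → s = 13.0000
seg 2 [110°–170.5°] dwell: s stays 13.0000
seg 3 [170.5°–250.5°] uniform, h=13: full span → s += 13 → s = 26.0000
seg 4 [250.5°–323.8°] uniform, h=23: θ=303.8° here. β=53.3, B=73.3. 23·53.3/73.3 = 16.7244 → s = 42.7244

42.7244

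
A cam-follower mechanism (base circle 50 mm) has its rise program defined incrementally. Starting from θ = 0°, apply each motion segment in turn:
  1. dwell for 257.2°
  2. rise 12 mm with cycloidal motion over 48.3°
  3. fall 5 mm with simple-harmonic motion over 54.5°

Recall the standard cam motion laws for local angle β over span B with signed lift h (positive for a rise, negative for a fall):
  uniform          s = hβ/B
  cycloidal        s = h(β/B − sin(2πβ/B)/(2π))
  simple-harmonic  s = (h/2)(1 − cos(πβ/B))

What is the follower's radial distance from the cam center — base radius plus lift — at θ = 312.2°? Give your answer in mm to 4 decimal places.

seg 1 [0°–257.2°] dwell: s stays 0.0000
seg 2 [257.2°–305.5°] cycloidal, h=12: full span → s += 12 → s = 12.0000
seg 3 [305.5°–360°] simple-harmonic, h=-5: θ=312.2° here. β=6.7, B=54.5. -5/2·(1 − cos(π·0.1229)) = -0.1841 → s = 11.8159
radial distance = base radius + s = 50 + 11.8159 = 61.8159

61.8159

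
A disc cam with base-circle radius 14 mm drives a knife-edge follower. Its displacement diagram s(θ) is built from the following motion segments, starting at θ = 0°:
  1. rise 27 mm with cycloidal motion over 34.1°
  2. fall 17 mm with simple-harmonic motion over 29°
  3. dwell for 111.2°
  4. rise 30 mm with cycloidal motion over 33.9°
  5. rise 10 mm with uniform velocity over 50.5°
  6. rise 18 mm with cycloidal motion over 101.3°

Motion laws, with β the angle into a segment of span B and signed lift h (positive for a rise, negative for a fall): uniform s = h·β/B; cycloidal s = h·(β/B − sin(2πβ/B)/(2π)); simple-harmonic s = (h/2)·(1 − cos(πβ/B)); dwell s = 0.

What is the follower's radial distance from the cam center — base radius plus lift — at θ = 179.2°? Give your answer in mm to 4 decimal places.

seg 1 [0°–34.1°] cycloidal, h=27: full span → s += 27 → s = 27.0000
seg 2 [34.1°–63.1°] simple-harmonic, h=-17: full span → s += -17 → s = 10.0000
seg 3 [63.1°–174.3°] dwell: s stays 10.0000
seg 4 [174.3°–208.2°] cycloidal, h=30: θ=179.2° here. β=4.9, B=33.9. 30·(0.1445 − sin(2π·0.1445)/(2π)) = 0.5720 → s = 10.5720
radial distance = base radius + s = 14 + 10.5720 = 24.5720

24.5720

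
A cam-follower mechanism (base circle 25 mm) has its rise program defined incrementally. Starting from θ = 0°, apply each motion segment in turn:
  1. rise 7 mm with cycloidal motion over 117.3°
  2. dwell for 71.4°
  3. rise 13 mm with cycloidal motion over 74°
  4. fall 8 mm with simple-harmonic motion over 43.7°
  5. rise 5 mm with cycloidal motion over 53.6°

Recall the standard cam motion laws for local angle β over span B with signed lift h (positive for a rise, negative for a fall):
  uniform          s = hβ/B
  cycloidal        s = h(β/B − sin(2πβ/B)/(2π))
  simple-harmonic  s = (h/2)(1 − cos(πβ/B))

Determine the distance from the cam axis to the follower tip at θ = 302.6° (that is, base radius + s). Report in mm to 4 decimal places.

seg 1 [0°–117.3°] cycloidal, h=7: full span → s += 7 → s = 7.0000
seg 2 [117.3°–188.7°] dwell: s stays 7.0000
seg 3 [188.7°–262.7°] cycloidal, h=13: full span → s += 13 → s = 20.0000
seg 4 [262.7°–306.4°] simple-harmonic, h=-8: θ=302.6° here. β=39.9, B=43.7. -8/2·(1 − cos(π·0.9130)) = -7.8517 → s = 12.1483
radial distance = base radius + s = 25 + 12.1483 = 37.1483

37.1483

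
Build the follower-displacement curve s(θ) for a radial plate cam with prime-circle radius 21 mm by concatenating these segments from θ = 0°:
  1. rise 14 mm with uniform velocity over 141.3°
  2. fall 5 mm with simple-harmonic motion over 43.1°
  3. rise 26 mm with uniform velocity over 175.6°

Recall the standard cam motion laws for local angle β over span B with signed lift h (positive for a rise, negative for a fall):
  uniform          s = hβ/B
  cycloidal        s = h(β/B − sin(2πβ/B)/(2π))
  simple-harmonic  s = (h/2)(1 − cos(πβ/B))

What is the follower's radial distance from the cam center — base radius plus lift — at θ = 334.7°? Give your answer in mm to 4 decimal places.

seg 1 [0°–141.3°] uniform, h=14: full span → s += 14 → s = 14.0000
seg 2 [141.3°–184.4°] simple-harmonic, h=-5: full span → s += -5 → s = 9.0000
seg 3 [184.4°–360°] uniform, h=26: θ=334.7° here. β=150.3, B=175.6. 26·150.3/175.6 = 22.2540 → s = 31.2540
radial distance = base radius + s = 21 + 31.2540 = 52.2540

52.2540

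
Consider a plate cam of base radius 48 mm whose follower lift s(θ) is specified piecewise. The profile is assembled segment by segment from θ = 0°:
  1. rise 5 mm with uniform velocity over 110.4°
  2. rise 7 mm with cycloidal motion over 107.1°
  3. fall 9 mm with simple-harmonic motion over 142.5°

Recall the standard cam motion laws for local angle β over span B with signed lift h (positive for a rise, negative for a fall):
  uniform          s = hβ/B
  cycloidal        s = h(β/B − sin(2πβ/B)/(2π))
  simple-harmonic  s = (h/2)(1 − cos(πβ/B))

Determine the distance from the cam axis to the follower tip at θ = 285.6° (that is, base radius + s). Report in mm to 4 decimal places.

seg 1 [0°–110.4°] uniform, h=5: full span → s += 5 → s = 5.0000
seg 2 [110.4°–217.5°] cycloidal, h=7: full span → s += 7 → s = 12.0000
seg 3 [217.5°–360°] simple-harmonic, h=-9: θ=285.6° here. β=68.1, B=142.5. -9/2·(1 − cos(π·0.4779)) = -4.1877 → s = 7.8123
radial distance = base radius + s = 48 + 7.8123 = 55.8123

55.8123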